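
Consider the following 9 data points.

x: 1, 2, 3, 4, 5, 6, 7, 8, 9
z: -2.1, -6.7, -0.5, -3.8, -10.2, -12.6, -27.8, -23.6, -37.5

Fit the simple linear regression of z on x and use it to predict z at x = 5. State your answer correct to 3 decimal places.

n = 9, Σx = 45, Σy = -124.8, Σxy = -879.7, Σx² = 285
Sxx = Σx² − (Σx)²/n = 285 − 225 = 60
Sxy = Σxy − (Σx)(Σy)/n = -879.7 − (-624) = -255.7
b = Sxy/Sxx = -255.7/60 = -4.261667
a = ȳ − b·x̄ = -13.866667 − (-4.261667)·5 = 7.441667
ŷ(5) = a + b·5 = 7.441667 + (-4.261667)·5 = -13.866667

-13.867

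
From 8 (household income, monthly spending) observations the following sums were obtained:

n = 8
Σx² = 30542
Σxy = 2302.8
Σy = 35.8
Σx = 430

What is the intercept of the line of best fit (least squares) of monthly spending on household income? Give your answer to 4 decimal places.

1.7363

Sxx = Σx² − (Σx)²/n = 30542 − 23112.5 = 7429.5
Sxy = Σxy − (Σx)(Σy)/n = 2302.8 − 1924.25 = 378.55
b = Sxy/Sxx = 378.55/7429.5 = 0.050952
a = ȳ − b·x̄ = 4.475 − 0.050952·53.75 = 1.736315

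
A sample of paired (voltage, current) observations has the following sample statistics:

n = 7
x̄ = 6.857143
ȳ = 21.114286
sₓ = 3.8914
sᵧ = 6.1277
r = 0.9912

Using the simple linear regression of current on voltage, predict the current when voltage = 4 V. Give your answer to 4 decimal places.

b = r · sᵧ/sₓ = 0.9912 · 6.1277/3.8914 = 1.560820
a = ȳ − b·x̄ = 21.114286 − 1.560820·6.857143 = 10.411518
ŷ(4) = a + b·4 = 10.411518 + 1.560820·4 = 16.654799

16.6548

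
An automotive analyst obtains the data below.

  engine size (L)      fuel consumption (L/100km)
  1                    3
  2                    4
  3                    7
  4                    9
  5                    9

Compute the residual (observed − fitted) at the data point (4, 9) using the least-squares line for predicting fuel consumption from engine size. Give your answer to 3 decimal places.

n = 5, Σx = 15, Σy = 32, Σxy = 113, Σx² = 55
Sxx = Σx² − (Σx)²/n = 55 − 45 = 10
Sxy = Σxy − (Σx)(Σy)/n = 113 − 96 = 17
b = Sxy/Sxx = 17/10 = 1.7
a = ȳ − b·x̄ = 6.4 − 1.7·3 = 1.3
ŷ(4) = 1.3 + 1.7·4 = 8.1
residual = y − ŷ = 9 − 8.1 = 0.9

0.900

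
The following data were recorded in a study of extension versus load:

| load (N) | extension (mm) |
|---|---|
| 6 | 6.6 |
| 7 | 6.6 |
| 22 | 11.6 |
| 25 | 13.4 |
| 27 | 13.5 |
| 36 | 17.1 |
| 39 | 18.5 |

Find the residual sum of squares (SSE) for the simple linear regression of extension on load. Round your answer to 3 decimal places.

n = 7, Σx = 162, Σy = 87.3, Σxy = 2377.6, Σx² = 4740, Σy² = 1218.15
Sxx = Σx² − (Σx)²/n = 4740 − 3749.142857 = 990.857143
Sxy = Σxy − (Σx)(Σy)/n = 2377.6 − 2020.371429 = 357.228571
Syy = Σy² − (Σy)²/n = 1218.15 − 1088.755714 = 129.394286
b = Sxy/Sxx = 357.228571/990.857143 = 0.360525
SSE = Syy − b·Sxy = 129.394286 − 0.360525·357.228571 = 0.604527

0.605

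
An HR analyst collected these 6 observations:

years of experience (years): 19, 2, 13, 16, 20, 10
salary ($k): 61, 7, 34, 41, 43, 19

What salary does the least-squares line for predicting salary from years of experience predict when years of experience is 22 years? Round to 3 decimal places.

n = 6, Σx = 80, Σy = 205, Σxy = 3321, Σx² = 1290
Sxx = Σx² − (Σx)²/n = 1290 − 1066.666667 = 223.333333
Sxy = Σxy − (Σx)(Σy)/n = 3321 − 2733.333333 = 587.666667
b = Sxy/Sxx = 587.666667/223.333333 = 2.631343
a = ȳ − b·x̄ = 34.166667 − 2.631343·13.333333 = -0.917910
ŷ(22) = a + b·22 = -0.917910 + 2.631343·22 = 56.971642

56.972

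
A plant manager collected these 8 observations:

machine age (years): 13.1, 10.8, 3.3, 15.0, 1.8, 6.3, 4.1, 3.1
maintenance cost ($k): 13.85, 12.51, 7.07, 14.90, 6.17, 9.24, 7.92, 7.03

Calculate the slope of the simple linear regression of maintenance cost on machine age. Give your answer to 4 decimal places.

0.6735

n = 8, Σx = 57.5, Σy = 78.69, Σxy = 686.957, Σx² = 593.49
Sxx = Σx² − (Σx)²/n = 593.49 − 413.28125 = 180.20875
Sxy = Σxy − (Σx)(Σy)/n = 686.957 − 565.584375 = 121.372625
b = Sxy/Sxx = 121.372625/180.20875 = 0.673511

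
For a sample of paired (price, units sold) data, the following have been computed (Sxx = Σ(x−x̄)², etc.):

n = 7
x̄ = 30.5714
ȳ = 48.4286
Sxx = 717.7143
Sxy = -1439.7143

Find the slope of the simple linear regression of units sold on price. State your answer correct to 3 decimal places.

-2.006

b = Sxy/Sxx = -1439.7143/717.7143 = -2.005971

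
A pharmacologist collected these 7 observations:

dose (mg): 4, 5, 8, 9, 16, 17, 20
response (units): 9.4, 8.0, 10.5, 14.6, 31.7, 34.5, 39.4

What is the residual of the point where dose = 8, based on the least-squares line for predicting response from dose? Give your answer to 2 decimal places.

-3.75

n = 7, Σx = 79, Σy = 148.1, Σxy = 2174.7, Σx² = 1131
Sxx = Σx² − (Σx)²/n = 1131 − 891.571429 = 239.428571
Sxy = Σxy − (Σx)(Σy)/n = 2174.7 − 1671.414286 = 503.285714
b = Sxy/Sxx = 503.285714/239.428571 = 2.102029
a = ȳ − b·x̄ = 21.157143 − 2.102029·11.285714 = -2.565752
ŷ(8) = -2.565752 + 2.102029·8 = 14.250477
residual = y − ŷ = 10.5 − 14.250477 = -3.750477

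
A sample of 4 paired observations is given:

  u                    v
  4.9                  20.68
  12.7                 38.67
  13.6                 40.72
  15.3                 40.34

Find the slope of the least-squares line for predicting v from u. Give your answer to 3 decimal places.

2.056

n = 4, Σx = 46.5, Σy = 140.41, Σxy = 1763.435, Σx² = 604.35
Sxx = Σx² − (Σx)²/n = 604.35 − 540.5625 = 63.7875
Sxy = Σxy − (Σx)(Σy)/n = 1763.435 − 1632.26625 = 131.16875
b = Sxy/Sxx = 131.16875/63.7875 = 2.056339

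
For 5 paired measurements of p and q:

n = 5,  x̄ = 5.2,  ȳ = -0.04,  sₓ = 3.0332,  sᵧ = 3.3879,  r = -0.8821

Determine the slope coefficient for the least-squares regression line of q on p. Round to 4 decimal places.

-0.9853

b = r · sᵧ/sₓ = -0.8821 · 3.3879/3.0332 = -0.985252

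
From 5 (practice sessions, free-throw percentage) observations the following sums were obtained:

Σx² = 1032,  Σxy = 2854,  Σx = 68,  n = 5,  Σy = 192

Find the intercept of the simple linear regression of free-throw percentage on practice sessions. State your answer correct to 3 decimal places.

Sxx = Σx² − (Σx)²/n = 1032 − 924.8 = 107.2
Sxy = Σxy − (Σx)(Σy)/n = 2854 − 2611.2 = 242.8
b = Sxy/Sxx = 242.8/107.2 = 2.264925
a = ȳ − b·x̄ = 38.4 − 2.264925·13.6 = 7.597015

7.597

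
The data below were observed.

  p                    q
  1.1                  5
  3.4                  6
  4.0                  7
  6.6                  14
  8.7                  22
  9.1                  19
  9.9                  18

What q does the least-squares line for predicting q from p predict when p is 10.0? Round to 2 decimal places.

n = 7, Σx = 42.8, Σy = 91, Σxy = 688.8, Σx² = 328.84
Sxx = Σx² − (Σx)²/n = 328.84 − 261.691429 = 67.148571
Sxy = Σxy − (Σx)(Σy)/n = 688.8 − 556.4 = 132.4
b = Sxy/Sxx = 132.4/67.148571 = 1.971747
a = ȳ − b·x̄ = 13 − 1.971747·6.114286 = 0.944175
ŷ(10.0) = a + b·10.0 = 0.944175 + 1.971747·10 = 20.661646

20.66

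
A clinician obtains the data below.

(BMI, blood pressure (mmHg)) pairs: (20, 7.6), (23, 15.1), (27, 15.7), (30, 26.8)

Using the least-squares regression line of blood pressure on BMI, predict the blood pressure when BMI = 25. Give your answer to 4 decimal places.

16.3000

n = 4, Σx = 100, Σy = 65.2, Σxy = 1727.2, Σx² = 2558
Sxx = Σx² − (Σx)²/n = 2558 − 2500 = 58
Sxy = Σxy − (Σx)(Σy)/n = 1727.2 − 1630 = 97.2
b = Sxy/Sxx = 97.2/58 = 1.675862
a = ȳ − b·x̄ = 16.3 − 1.675862·25 = -25.596552
ŷ(25) = a + b·25 = -25.596552 + 1.675862·25 = 16.3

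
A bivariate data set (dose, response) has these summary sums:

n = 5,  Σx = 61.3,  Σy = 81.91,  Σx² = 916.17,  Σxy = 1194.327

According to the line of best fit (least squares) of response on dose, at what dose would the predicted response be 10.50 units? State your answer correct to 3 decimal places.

Sxx = Σx² − (Σx)²/n = 916.17 − 751.538 = 164.632
Sxy = Σxy − (Σx)(Σy)/n = 1194.327 − 1004.2166 = 190.1104
b = Sxy/Sxx = 190.1104/164.632 = 1.154760
a = ȳ − b·x̄ = 16.382 − 1.154760·12.26 = 2.224646
Set a + b·x = 10.50: x = (10.50 − 2.224646) / 1.154760 = 7.166300

7.166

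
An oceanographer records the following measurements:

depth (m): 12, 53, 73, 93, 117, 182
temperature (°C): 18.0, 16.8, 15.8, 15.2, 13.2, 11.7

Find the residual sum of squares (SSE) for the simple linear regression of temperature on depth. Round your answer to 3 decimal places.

n = 6, Σx = 530, Σy = 90.7, Σxy = 7347.2, Σx² = 63744, Σy² = 1398.05
Sxx = Σx² − (Σx)²/n = 63744 − 46816.666667 = 16927.333333
Sxy = Σxy − (Σx)(Σy)/n = 7347.2 − 8011.833333 = -664.633333
Syy = Σy² − (Σy)²/n = 1398.05 − 1371.081667 = 26.968333
b = Sxy/Sxx = -664.633333/16927.333333 = -0.039264
SSE = Syy − b·Sxy = 26.968333 − (-0.039264)·(-664.633333) = 0.872228

0.872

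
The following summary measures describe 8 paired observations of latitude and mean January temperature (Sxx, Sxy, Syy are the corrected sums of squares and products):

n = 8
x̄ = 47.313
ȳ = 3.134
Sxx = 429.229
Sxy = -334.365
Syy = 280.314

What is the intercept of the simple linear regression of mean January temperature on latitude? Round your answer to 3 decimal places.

39.990

b = Sxy/Sxx = -334.365/429.229 = -0.778990
a = ȳ − b·x̄ = 3.134 − (-0.778990)·47.313 = 39.990343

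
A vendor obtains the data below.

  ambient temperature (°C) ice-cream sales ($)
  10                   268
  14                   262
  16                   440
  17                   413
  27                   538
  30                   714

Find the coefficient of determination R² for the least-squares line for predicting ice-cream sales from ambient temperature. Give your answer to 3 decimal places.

0.887

n = 6, Σx = 114, Σy = 2635, Σxy = 56355, Σx² = 2470, Σy² = 1303877
Sxx = Σx² − (Σx)²/n = 2470 − 2166 = 304
Sxy = Σxy − (Σx)(Σy)/n = 56355 − 50065 = 6290
Syy = Σy² − (Σy)²/n = 1303877 − 1157204.166667 = 146672.833333
R² = Sxy²/(Sxx·Syy) = (6290)²/(304·146672.833333) = 0.887315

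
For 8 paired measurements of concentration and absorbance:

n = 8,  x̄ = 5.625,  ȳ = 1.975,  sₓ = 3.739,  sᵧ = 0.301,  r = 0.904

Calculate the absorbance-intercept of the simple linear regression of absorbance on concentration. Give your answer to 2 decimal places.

1.57

b = r · sᵧ/sₓ = 0.904 · 0.301/3.739 = 0.072775
a = ȳ − b·x̄ = 1.975 − 0.072775·5.625 = 1.565643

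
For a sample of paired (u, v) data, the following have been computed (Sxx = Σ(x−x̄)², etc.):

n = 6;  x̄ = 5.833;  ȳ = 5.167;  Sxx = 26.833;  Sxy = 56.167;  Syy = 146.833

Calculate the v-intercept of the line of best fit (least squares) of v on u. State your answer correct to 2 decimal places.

b = Sxy/Sxx = 56.167/26.833 = 2.093206
a = ȳ − b·x̄ = 5.167 − 2.093206·5.833 = -7.042671

-7.04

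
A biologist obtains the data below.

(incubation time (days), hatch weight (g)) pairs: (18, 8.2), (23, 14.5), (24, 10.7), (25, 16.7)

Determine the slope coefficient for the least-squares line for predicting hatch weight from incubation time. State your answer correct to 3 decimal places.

n = 4, Σx = 90, Σy = 50.1, Σxy = 1155.4, Σx² = 2054
Sxx = Σx² − (Σx)²/n = 2054 − 2025 = 29
Sxy = Σxy − (Σx)(Σy)/n = 1155.4 − 1127.25 = 28.15
b = Sxy/Sxx = 28.15/29 = 0.970690

0.971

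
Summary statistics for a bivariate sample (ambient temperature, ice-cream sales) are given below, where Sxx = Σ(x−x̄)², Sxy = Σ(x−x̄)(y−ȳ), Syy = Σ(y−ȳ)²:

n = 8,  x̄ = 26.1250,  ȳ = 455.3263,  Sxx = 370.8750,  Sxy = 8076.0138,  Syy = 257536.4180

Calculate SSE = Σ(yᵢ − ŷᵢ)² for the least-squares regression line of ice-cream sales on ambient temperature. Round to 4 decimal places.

81676.6299

b = Sxy/Sxx = 8076.0138/370.875 = 21.775568
SSE = Syy − b·Sxy = 257536.418 − 21.775568·8076.0138 = 81676.629937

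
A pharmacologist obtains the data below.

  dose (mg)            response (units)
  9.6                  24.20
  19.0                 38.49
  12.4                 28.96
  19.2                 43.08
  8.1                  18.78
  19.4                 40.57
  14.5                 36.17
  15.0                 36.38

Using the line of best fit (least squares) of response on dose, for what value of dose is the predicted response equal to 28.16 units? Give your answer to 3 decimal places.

n = 8, Σx = 117.2, Σy = 266.63, Σxy = 4159.211, Σx² = 1852.78
Sxx = Σx² − (Σx)²/n = 1852.78 − 1716.98 = 135.8
Sxy = Σxy − (Σx)(Σy)/n = 4159.211 − 3906.1295 = 253.0815
b = Sxy/Sxx = 253.0815/135.8 = 1.863634
a = ȳ − b·x̄ = 33.32875 − 1.863634·14.65 = 6.026512
Set a + b·x = 28.16: x = (28.16 − 6.026512) / 1.863634 = 11.876521

11.877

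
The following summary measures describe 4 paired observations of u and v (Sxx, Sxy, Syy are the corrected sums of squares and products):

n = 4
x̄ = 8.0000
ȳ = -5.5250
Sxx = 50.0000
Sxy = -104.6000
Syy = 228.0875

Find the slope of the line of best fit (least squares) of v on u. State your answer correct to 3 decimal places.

b = Sxy/Sxx = -104.6/50 = -2.092

-2.092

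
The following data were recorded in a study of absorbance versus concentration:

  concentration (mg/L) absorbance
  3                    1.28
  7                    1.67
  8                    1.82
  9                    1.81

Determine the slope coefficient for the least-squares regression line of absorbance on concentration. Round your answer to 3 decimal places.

0.095

n = 4, Σx = 27, Σy = 6.58, Σxy = 46.38, Σx² = 203
Sxx = Σx² − (Σx)²/n = 203 − 182.25 = 20.75
Sxy = Σxy − (Σx)(Σy)/n = 46.38 − 44.415 = 1.965
b = Sxy/Sxx = 1.965/20.75 = 0.094699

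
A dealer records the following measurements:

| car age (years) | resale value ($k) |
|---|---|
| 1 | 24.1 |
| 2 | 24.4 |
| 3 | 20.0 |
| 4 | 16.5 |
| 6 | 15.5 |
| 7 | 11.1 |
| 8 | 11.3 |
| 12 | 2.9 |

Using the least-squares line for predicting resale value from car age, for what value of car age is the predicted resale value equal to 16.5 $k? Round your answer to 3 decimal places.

4.982

n = 8, Σx = 43, Σy = 125.8, Σxy = 494.8, Σx² = 323
Sxx = Σx² − (Σx)²/n = 323 − 231.125 = 91.875
Sxy = Σxy − (Σx)(Σy)/n = 494.8 − 676.175 = -181.375
b = Sxy/Sxx = -181.375/91.875 = -1.974150
a = ȳ − b·x̄ = 15.725 − (-1.974150)·5.375 = 26.336054
Set a + b·x = 16.5: x = (16.5 − 26.336054) / (-1.974150) = 4.982426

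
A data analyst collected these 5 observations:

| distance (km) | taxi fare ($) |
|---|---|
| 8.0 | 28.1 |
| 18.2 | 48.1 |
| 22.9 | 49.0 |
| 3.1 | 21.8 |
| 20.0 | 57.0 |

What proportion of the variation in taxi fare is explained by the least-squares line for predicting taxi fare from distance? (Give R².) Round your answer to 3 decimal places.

n = 5, Σx = 72.2, Σy = 204, Σxy = 3429.9, Σx² = 1329.26, Σy² = 9228.46
Sxx = Σx² − (Σx)²/n = 1329.26 − 1042.568 = 286.692
Sxy = Σxy − (Σx)(Σy)/n = 3429.9 − 2945.76 = 484.14
Syy = Σy² − (Σy)²/n = 9228.46 − 8323.2 = 905.26
R² = Sxy²/(Sxx·Syy) = (484.14)²/(286.692·905.26) = 0.903136

0.903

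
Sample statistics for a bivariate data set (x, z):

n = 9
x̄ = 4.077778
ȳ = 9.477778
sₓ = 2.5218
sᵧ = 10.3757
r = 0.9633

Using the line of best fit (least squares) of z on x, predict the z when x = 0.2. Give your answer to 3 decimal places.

-5.891

b = r · sᵧ/sₓ = 0.9633 · 10.3757/2.5218 = 3.963404
a = ȳ − b·x̄ = 9.477778 − 3.963404·4.077778 = -6.684103
ŷ(0.2) = a + b·0.2 = -6.684103 + 3.963404·0.2 = -5.891422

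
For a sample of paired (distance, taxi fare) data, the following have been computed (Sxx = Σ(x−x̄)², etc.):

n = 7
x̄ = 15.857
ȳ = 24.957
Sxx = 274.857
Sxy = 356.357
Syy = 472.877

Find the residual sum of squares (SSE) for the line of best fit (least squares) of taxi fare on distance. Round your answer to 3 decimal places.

b = Sxy/Sxx = 356.357/274.857 = 1.296518
SSE = Syy − b·Sxy = 472.877 − 1.296518·356.357 = 10.853797

10.854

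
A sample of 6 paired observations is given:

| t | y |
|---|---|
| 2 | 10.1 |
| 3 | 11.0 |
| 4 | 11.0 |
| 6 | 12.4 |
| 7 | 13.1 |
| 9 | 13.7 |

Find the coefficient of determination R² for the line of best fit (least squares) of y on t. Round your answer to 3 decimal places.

0.973

n = 6, Σx = 31, Σy = 71.3, Σxy = 386.6, Σx² = 195, Σy² = 857.07
Sxx = Σx² − (Σx)²/n = 195 − 160.166667 = 34.833333
Sxy = Σxy − (Σx)(Σy)/n = 386.6 − 368.383333 = 18.216667
Syy = Σy² − (Σy)²/n = 857.07 − 847.281667 = 9.788333
R² = Sxy²/(Sxx·Syy) = (18.216667)²/(34.833333·9.788333) = 0.973272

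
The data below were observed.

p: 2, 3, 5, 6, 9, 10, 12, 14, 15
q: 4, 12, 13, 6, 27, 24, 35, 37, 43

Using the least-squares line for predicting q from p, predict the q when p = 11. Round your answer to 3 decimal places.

29.699

n = 9, Σx = 76, Σy = 201, Σxy = 2211, Σx² = 820
Sxx = Σx² − (Σx)²/n = 820 − 641.777778 = 178.222222
Sxy = Σxy − (Σx)(Σy)/n = 2211 − 1697.333333 = 513.666667
b = Sxy/Sxx = 513.666667/178.222222 = 2.882170
a = ȳ − b·x̄ = 22.333333 − 2.882170·8.444444 = -2.004988
ŷ(11) = a + b·11 = -2.004988 + 2.882170·11 = 29.698878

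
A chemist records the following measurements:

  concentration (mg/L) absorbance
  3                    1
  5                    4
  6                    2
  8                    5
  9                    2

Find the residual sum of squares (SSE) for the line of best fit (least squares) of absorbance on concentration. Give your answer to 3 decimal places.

n = 5, Σx = 31, Σy = 14, Σxy = 93, Σx² = 215, Σy² = 50
Sxx = Σx² − (Σx)²/n = 215 − 192.2 = 22.8
Sxy = Σxy − (Σx)(Σy)/n = 93 − 86.8 = 6.2
Syy = Σy² − (Σy)²/n = 50 − 39.2 = 10.8
b = Sxy/Sxx = 6.2/22.8 = 0.271930
SSE = Syy − b·Sxy = 10.8 − 0.271930·6.2 = 9.114035

9.114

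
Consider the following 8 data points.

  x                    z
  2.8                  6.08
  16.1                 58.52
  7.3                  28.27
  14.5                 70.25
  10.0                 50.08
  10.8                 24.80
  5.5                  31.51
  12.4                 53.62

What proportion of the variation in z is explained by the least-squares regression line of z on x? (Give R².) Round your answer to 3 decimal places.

n = 8, Σx = 79.4, Σy = 323.13, Σxy = 3791.025, Σx² = 931.24, Σy² = 16186.8431
Sxx = Σx² − (Σx)²/n = 931.24 − 788.045 = 143.195
Sxy = Σxy − (Σx)(Σy)/n = 3791.025 − 3207.06525 = 583.95975
Syy = Σy² − (Σy)²/n = 16186.8431 − 13051.624612 = 3135.218487
R² = Sxy²/(Sxx·Syy) = (583.95975)²/(143.195·3135.218487) = 0.759574

0.760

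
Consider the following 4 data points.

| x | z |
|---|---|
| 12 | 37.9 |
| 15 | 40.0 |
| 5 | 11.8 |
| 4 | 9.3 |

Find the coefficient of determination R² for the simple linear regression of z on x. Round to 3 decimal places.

0.968

n = 4, Σx = 36, Σy = 99, Σxy = 1151, Σx² = 410, Σy² = 3262.14
Sxx = Σx² − (Σx)²/n = 410 − 324 = 86
Sxy = Σxy − (Σx)(Σy)/n = 1151 − 891 = 260
Syy = Σy² − (Σy)²/n = 3262.14 − 2450.25 = 811.89
R² = Sxy²/(Sxx·Syy) = (260)²/(86·811.89) = 0.968169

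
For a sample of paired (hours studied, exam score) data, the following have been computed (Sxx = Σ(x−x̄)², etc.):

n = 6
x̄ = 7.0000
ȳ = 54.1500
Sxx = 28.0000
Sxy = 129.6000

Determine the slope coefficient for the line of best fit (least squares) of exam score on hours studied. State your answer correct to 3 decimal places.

4.629

b = Sxy/Sxx = 129.6/28 = 4.628571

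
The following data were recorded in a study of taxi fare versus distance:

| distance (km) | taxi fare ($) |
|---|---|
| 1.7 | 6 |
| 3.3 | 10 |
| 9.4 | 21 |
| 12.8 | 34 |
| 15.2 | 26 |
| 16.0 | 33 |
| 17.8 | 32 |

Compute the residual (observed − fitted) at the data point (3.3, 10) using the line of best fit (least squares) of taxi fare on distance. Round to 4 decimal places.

-0.3580

n = 7, Σx = 76.2, Σy = 162, Σxy = 2168.6, Σx² = 1069.86
Sxx = Σx² − (Σx)²/n = 1069.86 − 829.491429 = 240.368571
Sxy = Σxy − (Σx)(Σy)/n = 2168.6 − 1763.485714 = 405.114286
b = Sxy/Sxx = 405.114286/240.368571 = 1.685388
a = ȳ − b·x̄ = 23.142857 − 1.685388·10.885714 = 4.796206
ŷ(3.3) = 4.796206 + 1.685388·3.3 = 10.357986
residual = y − ŷ = 10 − 10.357986 = -0.357986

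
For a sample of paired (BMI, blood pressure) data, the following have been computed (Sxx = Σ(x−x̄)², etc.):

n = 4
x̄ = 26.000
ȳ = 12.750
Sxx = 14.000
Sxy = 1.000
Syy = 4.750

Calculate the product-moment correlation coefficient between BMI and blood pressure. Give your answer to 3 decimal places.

0.123

r = Sxy/√(Sxx·Syy) = 1/√(66.5) = 1/8.154753 = 0.122628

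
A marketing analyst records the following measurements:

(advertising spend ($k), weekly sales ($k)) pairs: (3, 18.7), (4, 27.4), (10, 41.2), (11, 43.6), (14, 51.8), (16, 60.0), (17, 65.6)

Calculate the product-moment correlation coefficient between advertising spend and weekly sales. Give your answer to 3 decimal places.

n = 7, Σx = 75, Σy = 308.3, Σxy = 3857.7, Σx² = 987, Σy² = 15285.45
Sxx = Σx² − (Σx)²/n = 987 − 803.571429 = 183.428571
Sxy = Σxy − (Σx)(Σy)/n = 3857.7 − 3303.214286 = 554.485714
Syy = Σy² − (Σy)²/n = 15285.45 − 13578.412857 = 1707.037143
r = Sxy/√(Sxx·Syy) = 554.485714/√(313119.384490) = 554.485714/559.570714 = 0.990913

0.991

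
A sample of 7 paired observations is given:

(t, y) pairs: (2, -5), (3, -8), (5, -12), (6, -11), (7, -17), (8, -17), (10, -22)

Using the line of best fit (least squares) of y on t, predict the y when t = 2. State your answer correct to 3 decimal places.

n = 7, Σx = 41, Σy = -92, Σxy = -635, Σx² = 287
Sxx = Σx² − (Σx)²/n = 287 − 240.142857 = 46.857143
Sxy = Σxy − (Σx)(Σy)/n = -635 − (-538.857143) = -96.142857
b = Sxy/Sxx = -96.142857/46.857143 = -2.051829
a = ȳ − b·x̄ = -13.142857 − (-2.051829)·5.857143 = -1.125
ŷ(2) = a + b·2 = -1.125 + (-2.051829)·2 = -5.228659

-5.229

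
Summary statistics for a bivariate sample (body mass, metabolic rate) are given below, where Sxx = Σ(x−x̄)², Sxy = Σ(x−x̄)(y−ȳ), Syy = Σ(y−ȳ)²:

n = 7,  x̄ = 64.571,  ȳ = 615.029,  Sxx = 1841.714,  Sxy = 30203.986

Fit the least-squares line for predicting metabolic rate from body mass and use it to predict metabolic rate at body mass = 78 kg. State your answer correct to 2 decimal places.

835.26

b = Sxy/Sxx = 30203.986/1841.714 = 16.399933
a = ȳ − b·x̄ = 615.029 − 16.399933·64.571 = -443.931067
ŷ(78) = a + b·78 = -443.931067 + 16.399933·78 = 835.263699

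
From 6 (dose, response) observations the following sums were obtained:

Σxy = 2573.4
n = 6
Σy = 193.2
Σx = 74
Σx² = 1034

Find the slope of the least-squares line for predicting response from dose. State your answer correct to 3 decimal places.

1.571

Sxx = Σx² − (Σx)²/n = 1034 − 912.666667 = 121.333333
Sxy = Σxy − (Σx)(Σy)/n = 2573.4 − 2382.8 = 190.6
b = Sxy/Sxx = 190.6/121.333333 = 1.570879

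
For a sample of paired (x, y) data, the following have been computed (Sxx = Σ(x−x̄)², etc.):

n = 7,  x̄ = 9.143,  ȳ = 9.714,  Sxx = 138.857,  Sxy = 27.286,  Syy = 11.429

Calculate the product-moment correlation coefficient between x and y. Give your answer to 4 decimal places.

r = Sxy/√(Sxx·Syy) = 27.286/√(1586.996653) = 27.286/39.837127 = 0.684939

0.6849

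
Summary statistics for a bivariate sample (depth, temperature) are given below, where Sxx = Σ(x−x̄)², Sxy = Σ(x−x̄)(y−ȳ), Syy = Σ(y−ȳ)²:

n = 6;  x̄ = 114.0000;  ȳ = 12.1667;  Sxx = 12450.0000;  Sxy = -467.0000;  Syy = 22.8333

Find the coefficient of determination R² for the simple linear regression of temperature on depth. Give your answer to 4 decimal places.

0.7672

R² = Sxy²/(Sxx·Syy) = (-467)²/(12450·22.8333) = 0.767177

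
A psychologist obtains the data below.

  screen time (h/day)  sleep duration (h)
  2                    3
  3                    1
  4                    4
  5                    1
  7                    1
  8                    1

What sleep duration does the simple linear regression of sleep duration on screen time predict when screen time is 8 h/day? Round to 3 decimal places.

n = 6, Σx = 29, Σy = 11, Σxy = 45, Σx² = 167
Sxx = Σx² − (Σx)²/n = 167 − 140.166667 = 26.833333
Sxy = Σxy − (Σx)(Σy)/n = 45 − 53.166667 = -8.166667
b = Sxy/Sxx = -8.166667/26.833333 = -0.304348
a = ȳ − b·x̄ = 1.833333 − (-0.304348)·4.833333 = 3.304348
ŷ(8) = a + b·8 = 3.304348 + (-0.304348)·8 = 0.869565

0.870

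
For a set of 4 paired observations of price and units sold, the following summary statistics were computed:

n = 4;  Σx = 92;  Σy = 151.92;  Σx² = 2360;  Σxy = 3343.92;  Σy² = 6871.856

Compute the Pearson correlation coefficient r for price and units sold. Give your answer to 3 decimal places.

-0.290

Sxx = Σx² − (Σx)²/n = 2360 − 2116 = 244
Sxy = Σxy − (Σx)(Σy)/n = 3343.92 − 3494.16 = -150.24
Syy = Σy² − (Σy)²/n = 6871.856 − 5769.9216 = 1101.9344
r = Sxy/√(Sxx·Syy) = -150.24/√(268871.9936) = -150.24/518.528682 = -0.289743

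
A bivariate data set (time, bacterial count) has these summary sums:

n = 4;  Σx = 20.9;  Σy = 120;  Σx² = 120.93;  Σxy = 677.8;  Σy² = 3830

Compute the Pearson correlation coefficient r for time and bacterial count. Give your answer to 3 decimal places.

0.978

Sxx = Σx² − (Σx)²/n = 120.93 − 109.2025 = 11.7275
Sxy = Σxy − (Σx)(Σy)/n = 677.8 − 627 = 50.8
Syy = Σy² − (Σy)²/n = 3830 − 3600 = 230
r = Sxy/√(Sxx·Syy) = 50.8/√(2697.325) = 50.8/51.935778 = 0.978131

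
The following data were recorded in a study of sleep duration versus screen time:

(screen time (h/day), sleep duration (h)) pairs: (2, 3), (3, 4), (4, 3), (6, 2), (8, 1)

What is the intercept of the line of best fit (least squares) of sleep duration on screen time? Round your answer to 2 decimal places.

4.54

n = 5, Σx = 23, Σy = 13, Σxy = 50, Σx² = 129
Sxx = Σx² − (Σx)²/n = 129 − 105.8 = 23.2
Sxy = Σxy − (Σx)(Σy)/n = 50 − 59.8 = -9.8
b = Sxy/Sxx = -9.8/23.2 = -0.422414
a = ȳ − b·x̄ = 2.6 − (-0.422414)·4.6 = 4.543103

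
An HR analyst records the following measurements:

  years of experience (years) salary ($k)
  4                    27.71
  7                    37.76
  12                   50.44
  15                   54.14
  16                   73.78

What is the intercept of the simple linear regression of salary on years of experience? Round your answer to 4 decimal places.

n = 5, Σx = 54, Σy = 243.83, Σxy = 2973.02, Σx² = 690
Sxx = Σx² − (Σx)²/n = 690 − 583.2 = 106.8
Sxy = Σxy − (Σx)(Σy)/n = 2973.02 − 2633.364 = 339.656
b = Sxy/Sxx = 339.656/106.8 = 3.180300
a = ȳ − b·x̄ = 48.766 − 3.180300·10.8 = 14.418764

14.4188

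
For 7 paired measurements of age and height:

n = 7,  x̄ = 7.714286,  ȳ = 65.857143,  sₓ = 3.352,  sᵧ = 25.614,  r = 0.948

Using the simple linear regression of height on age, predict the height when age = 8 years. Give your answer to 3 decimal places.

67.927

b = r · sᵧ/sₓ = 0.948 · 25.614/3.352 = 7.244055
a = ȳ − b·x̄ = 65.857143 − 7.244055·7.714286 = 9.974432
ŷ(8) = a + b·8 = 9.974432 + 7.244055·8 = 67.926871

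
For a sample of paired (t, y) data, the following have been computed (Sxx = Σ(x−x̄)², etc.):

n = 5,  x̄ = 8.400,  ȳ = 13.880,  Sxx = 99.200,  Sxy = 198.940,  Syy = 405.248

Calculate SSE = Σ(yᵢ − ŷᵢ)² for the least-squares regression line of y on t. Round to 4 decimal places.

6.2851

b = Sxy/Sxx = 198.94/99.2 = 2.005444
SSE = Syy − b·Sxy = 405.248 − 2.005444·198.94 = 6.285060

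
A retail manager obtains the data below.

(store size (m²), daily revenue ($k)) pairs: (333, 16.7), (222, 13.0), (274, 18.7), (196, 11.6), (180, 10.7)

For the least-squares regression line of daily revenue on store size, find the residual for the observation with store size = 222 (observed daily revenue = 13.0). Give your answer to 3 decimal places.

n = 5, Σx = 1205, Σy = 70.7, Σxy = 17770.5, Σx² = 306065
Sxx = Σx² − (Σx)²/n = 306065 − 290405 = 15660
Sxy = Σxy − (Σx)(Σy)/n = 17770.5 − 17038.7 = 731.8
b = Sxy/Sxx = 731.8/15660 = 0.046731
a = ȳ − b·x̄ = 14.14 − 0.046731·241 = 2.877944
ŷ(222) = 2.877944 + 0.046731·222 = 13.252120
residual = y − ŷ = 13.0 − 13.252120 = -0.252120

-0.252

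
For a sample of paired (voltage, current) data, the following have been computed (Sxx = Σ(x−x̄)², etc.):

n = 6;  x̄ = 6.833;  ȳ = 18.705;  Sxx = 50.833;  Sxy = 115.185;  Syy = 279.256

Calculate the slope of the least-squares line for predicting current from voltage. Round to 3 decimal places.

b = Sxy/Sxx = 115.185/50.833 = 2.265949

2.266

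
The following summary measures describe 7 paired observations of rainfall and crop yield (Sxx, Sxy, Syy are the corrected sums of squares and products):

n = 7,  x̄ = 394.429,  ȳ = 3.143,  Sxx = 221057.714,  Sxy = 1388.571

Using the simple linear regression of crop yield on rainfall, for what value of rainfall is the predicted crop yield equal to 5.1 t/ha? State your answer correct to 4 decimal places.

b = Sxy/Sxx = 1388.571/221057.714 = 0.006281
a = ȳ − b·x̄ = 3.143 − 0.006281·394.429 = 0.665400
Set a + b·x = 5.1: x = (5.1 − 0.665400) / 0.006281 = 705.979469

705.9795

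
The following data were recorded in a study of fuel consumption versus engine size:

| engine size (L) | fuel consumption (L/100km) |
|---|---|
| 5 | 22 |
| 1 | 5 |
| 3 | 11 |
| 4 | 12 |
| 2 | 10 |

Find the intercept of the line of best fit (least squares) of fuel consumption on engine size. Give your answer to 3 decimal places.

n = 5, Σx = 15, Σy = 60, Σxy = 216, Σx² = 55
Sxx = Σx² − (Σx)²/n = 55 − 45 = 10
Sxy = Σxy − (Σx)(Σy)/n = 216 − 180 = 36
b = Sxy/Sxx = 36/10 = 3.6
a = ȳ − b·x̄ = 12 − 3.6·3 = 1.2

1.200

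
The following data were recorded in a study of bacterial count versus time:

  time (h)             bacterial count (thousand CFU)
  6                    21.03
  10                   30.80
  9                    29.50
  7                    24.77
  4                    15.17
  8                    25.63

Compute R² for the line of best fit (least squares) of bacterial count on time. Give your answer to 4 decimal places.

n = 6, Σx = 44, Σy = 146.9, Σxy = 1138.79, Σx² = 346, Σy² = 3761.7296
Sxx = Σx² − (Σx)²/n = 346 − 322.666667 = 23.333333
Sxy = Σxy − (Σx)(Σy)/n = 1138.79 − 1077.266667 = 61.523333
Syy = Σy² − (Σy)²/n = 3761.7296 − 3596.601667 = 165.127933
R² = Sxy²/(Sxx·Syy) = (61.523333)²/(23.333333·165.127933) = 0.982386

0.9824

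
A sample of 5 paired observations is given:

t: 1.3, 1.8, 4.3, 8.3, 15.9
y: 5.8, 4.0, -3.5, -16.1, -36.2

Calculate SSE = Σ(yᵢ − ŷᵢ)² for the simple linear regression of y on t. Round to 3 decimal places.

n = 5, Σx = 31.6, Σy = -46, Σxy = -709.52, Σx² = 345.12, Σy² = 1631.54
Sxx = Σx² − (Σx)²/n = 345.12 − 199.712 = 145.408
Sxy = Σxy − (Σx)(Σy)/n = -709.52 − (-290.72) = -418.8
Syy = Σy² − (Σy)²/n = 1631.54 − 423.2 = 1208.34
b = Sxy/Sxx = -418.8/145.408 = -2.880172
SSE = Syy − b·Sxy = 1208.34 − (-2.880172)·(-418.8) = 2.124111

2.124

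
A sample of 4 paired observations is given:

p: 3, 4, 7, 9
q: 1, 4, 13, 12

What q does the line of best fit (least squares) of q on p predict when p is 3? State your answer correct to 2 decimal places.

n = 4, Σx = 23, Σy = 30, Σxy = 218, Σx² = 155
Sxx = Σx² − (Σx)²/n = 155 − 132.25 = 22.75
Sxy = Σxy − (Σx)(Σy)/n = 218 − 172.5 = 45.5
b = Sxy/Sxx = 45.5/22.75 = 2
a = ȳ − b·x̄ = 7.5 − 2·5.75 = -4
ŷ(3) = a + b·3 = -4 + 2·3 = 2

2.00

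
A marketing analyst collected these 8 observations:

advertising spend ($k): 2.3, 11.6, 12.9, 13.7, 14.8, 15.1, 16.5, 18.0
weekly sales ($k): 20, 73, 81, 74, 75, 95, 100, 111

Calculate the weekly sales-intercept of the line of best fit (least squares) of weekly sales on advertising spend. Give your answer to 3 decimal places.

5.970

n = 8, Σx = 104.9, Σy = 629, Σxy = 9144, Σx² = 1537.25
Sxx = Σx² − (Σx)²/n = 1537.25 − 1375.50125 = 161.74875
Sxy = Σxy − (Σx)(Σy)/n = 9144 − 8247.7625 = 896.2375
b = Sxy/Sxx = 896.2375/161.74875 = 5.540924
a = ȳ − b·x̄ = 78.625 − 5.540924·13.1125 = 5.969637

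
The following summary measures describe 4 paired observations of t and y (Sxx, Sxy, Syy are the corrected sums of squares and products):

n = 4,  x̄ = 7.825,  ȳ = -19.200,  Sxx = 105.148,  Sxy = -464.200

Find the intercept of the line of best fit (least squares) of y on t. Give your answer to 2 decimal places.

15.35

b = Sxy/Sxx = -464.2/105.148 = -4.414730
a = ȳ − b·x̄ = -19.2 − (-4.414730)·7.825 = 15.345260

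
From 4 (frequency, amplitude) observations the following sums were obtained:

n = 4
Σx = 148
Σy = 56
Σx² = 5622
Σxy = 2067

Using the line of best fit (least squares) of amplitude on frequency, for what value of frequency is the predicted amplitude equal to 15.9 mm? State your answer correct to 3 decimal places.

Sxx = Σx² − (Σx)²/n = 5622 − 5476 = 146
Sxy = Σxy − (Σx)(Σy)/n = 2067 − 2072 = -5
b = Sxy/Sxx = -5/146 = -0.034247
a = ȳ − b·x̄ = 14 − (-0.034247)·37 = 15.267123
Set a + b·x = 15.9: x = (15.9 − 15.267123) / (-0.034247) = -18.48

-18.480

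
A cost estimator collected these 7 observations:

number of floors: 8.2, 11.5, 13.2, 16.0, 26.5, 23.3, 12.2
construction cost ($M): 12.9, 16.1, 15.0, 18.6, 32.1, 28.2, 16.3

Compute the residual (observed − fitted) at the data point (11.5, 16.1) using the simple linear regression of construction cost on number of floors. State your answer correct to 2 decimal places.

0.90

n = 7, Σx = 110.9, Σy = 139.2, Σxy = 2493.1, Σx² = 2023.71
Sxx = Σx² − (Σx)²/n = 2023.71 − 1756.972857 = 266.737143
Sxy = Σxy − (Σx)(Σy)/n = 2493.1 − 2205.325714 = 287.774286
b = Sxy/Sxx = 287.774286/266.737143 = 1.078868
a = ȳ − b·x̄ = 19.885714 − 1.078868·15.842857 = 2.793356
ŷ(11.5) = 2.793356 + 1.078868·11.5 = 15.200343
residual = y − ŷ = 16.1 − 15.200343 = 0.899657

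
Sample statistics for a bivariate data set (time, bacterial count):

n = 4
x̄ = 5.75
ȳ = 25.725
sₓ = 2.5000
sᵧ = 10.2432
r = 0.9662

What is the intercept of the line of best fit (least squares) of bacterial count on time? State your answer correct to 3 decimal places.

b = r · sᵧ/sₓ = 0.9662 · 10.2432/2.5 = 3.958792
a = ȳ − b·x̄ = 25.725 − 3.958792·5.75 = 2.961946

2.962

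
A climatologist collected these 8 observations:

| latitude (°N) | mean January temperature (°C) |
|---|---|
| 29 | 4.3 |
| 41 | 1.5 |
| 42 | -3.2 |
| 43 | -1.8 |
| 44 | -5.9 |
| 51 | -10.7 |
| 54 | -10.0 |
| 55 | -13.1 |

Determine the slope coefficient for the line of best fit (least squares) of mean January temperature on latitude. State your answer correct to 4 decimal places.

-0.6876

n = 8, Σx = 359, Σy = -38.9, Σxy = -2091.4, Σx² = 16613
Sxx = Σx² − (Σx)²/n = 16613 − 16110.125 = 502.875
Sxy = Σxy − (Σx)(Σy)/n = -2091.4 − (-1745.6375) = -345.7625
b = Sxy/Sxx = -345.7625/502.875 = -0.687571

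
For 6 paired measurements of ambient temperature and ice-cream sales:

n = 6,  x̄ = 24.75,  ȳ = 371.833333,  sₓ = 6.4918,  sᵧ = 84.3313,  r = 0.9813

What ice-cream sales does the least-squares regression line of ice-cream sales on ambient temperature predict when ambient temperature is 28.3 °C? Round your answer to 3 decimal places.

417.087

b = r · sᵧ/sₓ = 0.9813 · 84.3313/6.4918 = 12.747513
a = ȳ − b·x̄ = 371.833333 − 12.747513·24.75 = 56.332387
ŷ(28.3) = a + b·28.3 = 56.332387 + 12.747513·28.3 = 417.087004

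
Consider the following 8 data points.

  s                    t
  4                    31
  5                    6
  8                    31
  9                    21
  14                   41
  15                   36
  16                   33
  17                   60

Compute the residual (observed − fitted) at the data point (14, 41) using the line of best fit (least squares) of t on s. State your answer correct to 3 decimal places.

n = 8, Σx = 88, Σy = 259, Σxy = 3253, Σx² = 1152
Sxx = Σx² − (Σx)²/n = 1152 − 968 = 184
Sxy = Σxy − (Σx)(Σy)/n = 3253 − 2849 = 404
b = Sxy/Sxx = 404/184 = 2.195652
a = ȳ − b·x̄ = 32.375 − 2.195652·11 = 8.222826
ŷ(14) = 8.222826 + 2.195652·14 = 38.961957
residual = y − ŷ = 41 − 38.961957 = 2.038043

2.038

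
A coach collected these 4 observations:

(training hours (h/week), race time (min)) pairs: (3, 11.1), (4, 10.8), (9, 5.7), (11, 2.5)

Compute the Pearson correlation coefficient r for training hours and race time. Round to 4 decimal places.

-0.9916

n = 4, Σx = 27, Σy = 30.1, Σxy = 155.3, Σx² = 227, Σy² = 278.59
Sxx = Σx² − (Σx)²/n = 227 − 182.25 = 44.75
Sxy = Σxy − (Σx)(Σy)/n = 155.3 − 203.175 = -47.875
Syy = Σy² − (Σy)²/n = 278.59 − 226.5025 = 52.0875
r = Sxy/√(Sxx·Syy) = -47.875/√(2330.915625) = -47.875/48.279557 = -0.991621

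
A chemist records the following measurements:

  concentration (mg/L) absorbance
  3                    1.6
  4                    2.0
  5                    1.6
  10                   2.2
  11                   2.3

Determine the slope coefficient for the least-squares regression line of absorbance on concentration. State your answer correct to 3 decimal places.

n = 5, Σx = 33, Σy = 9.7, Σxy = 68.1, Σx² = 271
Sxx = Σx² − (Σx)²/n = 271 − 217.8 = 53.2
Sxy = Σxy − (Σx)(Σy)/n = 68.1 − 64.02 = 4.08
b = Sxy/Sxx = 4.08/53.2 = 0.076692

0.077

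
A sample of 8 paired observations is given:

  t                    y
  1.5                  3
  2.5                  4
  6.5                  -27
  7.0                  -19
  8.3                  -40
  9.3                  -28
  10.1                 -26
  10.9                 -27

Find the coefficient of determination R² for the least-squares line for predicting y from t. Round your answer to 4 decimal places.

n = 8, Σx = 56.1, Σy = -160, Σxy = -1443.3, Σx² = 475.95, Σy² = 4904
Sxx = Σx² − (Σx)²/n = 475.95 − 393.40125 = 82.54875
Sxy = Σxy − (Σx)(Σy)/n = -1443.3 − (-1122) = -321.3
Syy = Σy² − (Σy)²/n = 4904 − 3200 = 1704
R² = Sxy²/(Sxx·Syy) = (-321.3)²/(82.54875·1704) = 0.733908

0.7339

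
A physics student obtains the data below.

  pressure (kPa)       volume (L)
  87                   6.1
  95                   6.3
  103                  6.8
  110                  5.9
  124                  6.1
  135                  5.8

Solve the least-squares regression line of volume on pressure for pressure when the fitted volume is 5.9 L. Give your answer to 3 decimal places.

n = 6, Σx = 654, Σy = 37, Σxy = 4018, Σx² = 72904
Sxx = Σx² − (Σx)²/n = 72904 − 71286 = 1618
Sxy = Σxy − (Σx)(Σy)/n = 4018 − 4033 = -15
b = Sxy/Sxx = -15/1618 = -0.009271
a = ȳ − b·x̄ = 6.166667 − (-0.009271)·109 = 7.177173
Set a + b·x = 5.9: x = (5.9 − 7.177173) / (-0.009271) = 137.764444

137.764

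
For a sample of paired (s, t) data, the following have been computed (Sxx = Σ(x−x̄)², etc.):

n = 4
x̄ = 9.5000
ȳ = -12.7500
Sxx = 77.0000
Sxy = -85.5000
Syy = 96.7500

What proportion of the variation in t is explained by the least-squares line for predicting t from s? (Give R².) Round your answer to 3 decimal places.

0.981

R² = Sxy²/(Sxx·Syy) = (-85.5)²/(77·96.75) = 0.981275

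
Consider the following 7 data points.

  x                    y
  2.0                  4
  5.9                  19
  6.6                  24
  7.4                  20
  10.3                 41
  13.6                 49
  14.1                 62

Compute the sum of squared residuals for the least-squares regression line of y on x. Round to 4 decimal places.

105.9020

n = 7, Σx = 59.9, Σy = 219, Σxy = 2389.4, Σx² = 626.99, Σy² = 9279
Sxx = Σx² − (Σx)²/n = 626.99 − 512.572857 = 114.417143
Sxy = Σxy − (Σx)(Σy)/n = 2389.4 − 1874.014286 = 515.385714
Syy = Σy² − (Σy)²/n = 9279 − 6851.571429 = 2427.428571
b = Sxy/Sxx = 515.385714/114.417143 = 4.504445
SSE = Syy − b·Sxy = 2427.428571 − 4.504445·515.385714 = 105.902025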